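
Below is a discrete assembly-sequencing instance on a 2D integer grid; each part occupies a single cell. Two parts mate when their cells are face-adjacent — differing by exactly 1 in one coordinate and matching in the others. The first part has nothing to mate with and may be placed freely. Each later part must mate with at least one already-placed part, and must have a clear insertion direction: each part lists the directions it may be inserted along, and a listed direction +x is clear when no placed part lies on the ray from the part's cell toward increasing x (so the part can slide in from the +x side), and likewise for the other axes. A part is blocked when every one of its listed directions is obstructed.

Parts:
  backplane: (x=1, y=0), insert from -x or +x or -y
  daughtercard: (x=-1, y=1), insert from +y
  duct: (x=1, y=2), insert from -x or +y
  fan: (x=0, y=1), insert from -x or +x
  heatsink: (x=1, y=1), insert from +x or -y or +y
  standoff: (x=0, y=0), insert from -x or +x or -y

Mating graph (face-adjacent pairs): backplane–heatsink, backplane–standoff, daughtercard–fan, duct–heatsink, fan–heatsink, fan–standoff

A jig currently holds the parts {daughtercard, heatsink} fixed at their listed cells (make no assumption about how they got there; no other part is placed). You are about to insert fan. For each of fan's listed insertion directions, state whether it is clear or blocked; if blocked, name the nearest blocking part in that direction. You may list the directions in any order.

+x: blocked by heatsink; -x: blocked by daughtercard

-x: nearest on ray is daughtercard@(-1, 1) ⇒ blocked
+x: nearest on ray is heatsink@(1, 1) ⇒ blocked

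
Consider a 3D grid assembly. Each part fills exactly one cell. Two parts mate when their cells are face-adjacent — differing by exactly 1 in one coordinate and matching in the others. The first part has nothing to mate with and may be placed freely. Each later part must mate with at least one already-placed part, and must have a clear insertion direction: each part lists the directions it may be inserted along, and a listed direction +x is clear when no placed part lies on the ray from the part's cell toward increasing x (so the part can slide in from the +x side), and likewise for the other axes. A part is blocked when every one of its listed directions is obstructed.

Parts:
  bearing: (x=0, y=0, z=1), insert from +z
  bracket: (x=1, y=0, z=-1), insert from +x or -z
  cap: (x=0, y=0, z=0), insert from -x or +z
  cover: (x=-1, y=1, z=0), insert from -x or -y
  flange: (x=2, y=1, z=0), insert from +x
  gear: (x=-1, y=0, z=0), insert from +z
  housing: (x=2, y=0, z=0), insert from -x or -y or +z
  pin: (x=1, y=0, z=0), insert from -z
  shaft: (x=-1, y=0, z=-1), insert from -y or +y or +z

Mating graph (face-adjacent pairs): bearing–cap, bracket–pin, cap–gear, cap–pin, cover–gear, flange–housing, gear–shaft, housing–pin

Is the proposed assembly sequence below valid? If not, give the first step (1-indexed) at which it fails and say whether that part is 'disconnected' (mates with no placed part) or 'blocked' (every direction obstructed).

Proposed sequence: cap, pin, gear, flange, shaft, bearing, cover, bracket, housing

1. cap@(0, 0, 0) [-x clear] — {cap}
2. pin@(1, 0, 0) [-z clear] — {cap, pin}
3. gear@(-1, 0, 0) [+z clear] — {cap, gear, pin}
4. flange@(2, 1, 0) — no placed neighbour ⇒ disconnected

Invalid at step 4 (disconnected)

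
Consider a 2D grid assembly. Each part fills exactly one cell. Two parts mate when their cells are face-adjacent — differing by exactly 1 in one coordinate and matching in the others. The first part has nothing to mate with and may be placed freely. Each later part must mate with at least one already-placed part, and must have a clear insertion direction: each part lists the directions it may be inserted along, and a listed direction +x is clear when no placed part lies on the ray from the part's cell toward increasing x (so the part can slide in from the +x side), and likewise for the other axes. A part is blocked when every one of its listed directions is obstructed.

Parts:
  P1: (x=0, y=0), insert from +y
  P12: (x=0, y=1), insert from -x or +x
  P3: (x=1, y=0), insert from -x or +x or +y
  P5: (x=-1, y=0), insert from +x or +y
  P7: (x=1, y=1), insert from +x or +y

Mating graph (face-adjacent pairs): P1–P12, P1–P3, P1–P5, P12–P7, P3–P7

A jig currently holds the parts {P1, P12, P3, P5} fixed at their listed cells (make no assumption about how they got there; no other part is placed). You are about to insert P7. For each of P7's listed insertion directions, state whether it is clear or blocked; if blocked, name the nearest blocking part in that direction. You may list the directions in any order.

+x: ray from P7(1, 1) has no placed part ⇒ clear
+y: ray from P7(1, 1) has no placed part ⇒ clear

+x: clear; +y: clear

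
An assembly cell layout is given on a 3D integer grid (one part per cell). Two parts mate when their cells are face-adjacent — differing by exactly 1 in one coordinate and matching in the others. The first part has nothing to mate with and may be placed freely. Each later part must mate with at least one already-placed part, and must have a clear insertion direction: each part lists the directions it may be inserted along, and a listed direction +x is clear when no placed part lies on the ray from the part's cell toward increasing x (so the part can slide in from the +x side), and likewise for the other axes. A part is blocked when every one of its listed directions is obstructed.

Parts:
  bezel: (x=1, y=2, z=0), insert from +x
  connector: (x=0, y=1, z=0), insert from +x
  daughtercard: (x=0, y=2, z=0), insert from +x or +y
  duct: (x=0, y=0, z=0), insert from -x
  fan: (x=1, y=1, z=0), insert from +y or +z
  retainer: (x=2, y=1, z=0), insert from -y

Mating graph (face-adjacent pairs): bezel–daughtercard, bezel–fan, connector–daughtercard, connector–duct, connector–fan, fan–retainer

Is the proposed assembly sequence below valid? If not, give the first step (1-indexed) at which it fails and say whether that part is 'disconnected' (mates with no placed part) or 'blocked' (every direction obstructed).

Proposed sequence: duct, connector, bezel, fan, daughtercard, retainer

1. duct@(0, 0, 0) [-x clear] — {duct}
2. connector@(0, 1, 0) [+x clear] — {connector, duct}
3. bezel@(1, 2, 0) — no placed neighbour ⇒ disconnected

Invalid at step 3 (disconnected)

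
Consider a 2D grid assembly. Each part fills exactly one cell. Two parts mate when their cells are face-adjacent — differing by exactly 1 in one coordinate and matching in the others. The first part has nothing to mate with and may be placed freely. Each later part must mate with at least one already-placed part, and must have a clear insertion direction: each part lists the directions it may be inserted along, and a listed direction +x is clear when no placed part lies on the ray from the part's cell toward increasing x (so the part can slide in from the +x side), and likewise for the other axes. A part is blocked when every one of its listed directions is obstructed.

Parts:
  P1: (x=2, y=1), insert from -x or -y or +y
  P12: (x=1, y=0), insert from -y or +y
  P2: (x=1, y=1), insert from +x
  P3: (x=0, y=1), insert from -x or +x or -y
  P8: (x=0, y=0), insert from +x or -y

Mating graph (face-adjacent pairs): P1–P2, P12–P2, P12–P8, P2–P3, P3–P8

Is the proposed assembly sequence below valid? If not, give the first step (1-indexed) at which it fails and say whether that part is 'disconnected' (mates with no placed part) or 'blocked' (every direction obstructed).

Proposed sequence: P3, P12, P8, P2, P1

Invalid at step 2 (disconnected)

1. P3@(0, 1) [-x clear] — {P3}
2. P12@(1, 0) — no placed neighbour ⇒ disconnected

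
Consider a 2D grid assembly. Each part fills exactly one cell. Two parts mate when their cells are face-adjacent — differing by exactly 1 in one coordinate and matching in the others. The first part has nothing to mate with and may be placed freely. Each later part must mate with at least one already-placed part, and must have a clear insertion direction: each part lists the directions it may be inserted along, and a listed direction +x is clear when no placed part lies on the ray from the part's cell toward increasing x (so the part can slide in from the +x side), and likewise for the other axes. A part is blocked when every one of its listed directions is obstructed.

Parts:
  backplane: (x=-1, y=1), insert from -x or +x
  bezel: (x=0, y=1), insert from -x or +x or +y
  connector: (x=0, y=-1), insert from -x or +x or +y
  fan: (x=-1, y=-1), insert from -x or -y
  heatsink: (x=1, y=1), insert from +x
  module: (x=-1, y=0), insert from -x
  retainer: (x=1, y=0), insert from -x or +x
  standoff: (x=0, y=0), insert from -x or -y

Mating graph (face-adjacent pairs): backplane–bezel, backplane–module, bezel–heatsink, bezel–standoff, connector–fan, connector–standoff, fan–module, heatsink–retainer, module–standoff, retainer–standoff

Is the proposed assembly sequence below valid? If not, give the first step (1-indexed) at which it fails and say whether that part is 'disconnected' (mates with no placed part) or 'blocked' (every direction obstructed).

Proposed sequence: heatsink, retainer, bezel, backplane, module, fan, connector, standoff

Invalid at step 8 (blocked)

1. heatsink@(1, 1) [+x clear] — {heatsink}
2. retainer@(1, 0) [-x clear] — {heatsink, retainer}
3. bezel@(0, 1) [-x clear] — {bezel, heatsink, retainer}
4. backplane@(-1, 1) [-x clear] — {backplane, bezel, heatsink, retainer}
5. module@(-1, 0) [-x clear] — {backplane, bezel, heatsink, module, retainer}
6. fan@(-1, -1) [-x clear] — {backplane, bezel, fan, heatsink, module, retainer}
7. connector@(0, -1) [+x clear] — {backplane, bezel, connector, fan, heatsink, module, retainer}
8. standoff@(0, 0) — -x/-y all obstructed ⇒ blocked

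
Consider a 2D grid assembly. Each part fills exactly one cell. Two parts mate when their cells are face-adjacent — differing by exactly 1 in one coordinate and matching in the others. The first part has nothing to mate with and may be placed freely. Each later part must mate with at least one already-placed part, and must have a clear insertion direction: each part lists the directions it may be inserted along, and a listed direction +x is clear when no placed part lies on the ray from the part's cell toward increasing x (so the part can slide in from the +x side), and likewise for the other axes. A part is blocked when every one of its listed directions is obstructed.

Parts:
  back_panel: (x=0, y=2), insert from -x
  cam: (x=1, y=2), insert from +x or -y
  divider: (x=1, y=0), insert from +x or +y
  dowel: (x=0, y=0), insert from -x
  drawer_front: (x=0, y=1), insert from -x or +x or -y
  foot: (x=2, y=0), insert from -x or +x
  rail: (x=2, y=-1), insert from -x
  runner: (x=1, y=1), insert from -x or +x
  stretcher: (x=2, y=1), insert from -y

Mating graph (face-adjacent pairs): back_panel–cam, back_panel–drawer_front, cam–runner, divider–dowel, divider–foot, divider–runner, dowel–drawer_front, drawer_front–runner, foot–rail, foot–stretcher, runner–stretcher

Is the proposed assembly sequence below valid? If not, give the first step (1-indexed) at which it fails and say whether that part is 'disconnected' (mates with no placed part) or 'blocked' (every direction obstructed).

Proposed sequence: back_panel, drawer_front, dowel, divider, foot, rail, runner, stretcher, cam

1. back_panel@(0, 2) [-x clear] — {back_panel}
2. drawer_front@(0, 1) [-x clear] — {back_panel, drawer_front}
3. dowel@(0, 0) [-x clear] — {back_panel, dowel, drawer_front}
4. divider@(1, 0) [+x clear] — {back_panel, divider, dowel, drawer_front}
5. foot@(2, 0) [+x clear] — {back_panel, divider, dowel, drawer_front, foot}
6. rail@(2, -1) [-x clear] — {back_panel, divider, dowel, drawer_front, foot, rail}
7. runner@(1, 1) [+x clear] — {back_panel, divider, dowel, drawer_front, foot, rail, runner}
8. stretcher@(2, 1) — -y all obstructed ⇒ blocked

Invalid at step 8 (blocked)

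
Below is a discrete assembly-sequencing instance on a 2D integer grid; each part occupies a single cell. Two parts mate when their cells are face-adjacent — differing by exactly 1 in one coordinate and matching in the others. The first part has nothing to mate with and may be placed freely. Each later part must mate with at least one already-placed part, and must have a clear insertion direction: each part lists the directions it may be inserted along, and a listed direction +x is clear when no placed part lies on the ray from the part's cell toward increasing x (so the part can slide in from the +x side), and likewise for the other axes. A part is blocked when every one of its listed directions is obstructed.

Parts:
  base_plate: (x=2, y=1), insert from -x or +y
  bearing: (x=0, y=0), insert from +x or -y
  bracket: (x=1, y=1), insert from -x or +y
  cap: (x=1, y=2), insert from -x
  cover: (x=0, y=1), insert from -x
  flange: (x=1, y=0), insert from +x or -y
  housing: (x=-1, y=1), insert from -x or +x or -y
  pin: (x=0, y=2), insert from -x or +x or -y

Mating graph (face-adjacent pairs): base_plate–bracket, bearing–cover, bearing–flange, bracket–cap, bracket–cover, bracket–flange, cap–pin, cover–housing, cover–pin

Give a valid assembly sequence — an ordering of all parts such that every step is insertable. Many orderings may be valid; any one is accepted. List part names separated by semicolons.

1. base_plate@(2, 1) [-x clear] — {base_plate}
2. bracket@(1, 1) [-x clear] — {base_plate, bracket}
3. flange@(1, 0) [+x clear] — {base_plate, bracket, flange}
4. bearing@(0, 0) [-y clear] — {base_plate, bearing, bracket, flange}
5. cover@(0, 1) [-x clear] — {base_plate, bearing, bracket, cover, flange}
6. cap@(1, 2) [-x clear] — {base_plate, bearing, bracket, cap, cover, flange}
7. pin@(0, 2) [-x clear] — {base_plate, bearing, bracket, cap, cover, flange, pin}
8. housing@(-1, 1) [-x clear] — {base_plate, bearing, bracket, cap, cover, flange, housing, pin}

base_plate; bracket; flange; bearing; cover; cap; pin; housing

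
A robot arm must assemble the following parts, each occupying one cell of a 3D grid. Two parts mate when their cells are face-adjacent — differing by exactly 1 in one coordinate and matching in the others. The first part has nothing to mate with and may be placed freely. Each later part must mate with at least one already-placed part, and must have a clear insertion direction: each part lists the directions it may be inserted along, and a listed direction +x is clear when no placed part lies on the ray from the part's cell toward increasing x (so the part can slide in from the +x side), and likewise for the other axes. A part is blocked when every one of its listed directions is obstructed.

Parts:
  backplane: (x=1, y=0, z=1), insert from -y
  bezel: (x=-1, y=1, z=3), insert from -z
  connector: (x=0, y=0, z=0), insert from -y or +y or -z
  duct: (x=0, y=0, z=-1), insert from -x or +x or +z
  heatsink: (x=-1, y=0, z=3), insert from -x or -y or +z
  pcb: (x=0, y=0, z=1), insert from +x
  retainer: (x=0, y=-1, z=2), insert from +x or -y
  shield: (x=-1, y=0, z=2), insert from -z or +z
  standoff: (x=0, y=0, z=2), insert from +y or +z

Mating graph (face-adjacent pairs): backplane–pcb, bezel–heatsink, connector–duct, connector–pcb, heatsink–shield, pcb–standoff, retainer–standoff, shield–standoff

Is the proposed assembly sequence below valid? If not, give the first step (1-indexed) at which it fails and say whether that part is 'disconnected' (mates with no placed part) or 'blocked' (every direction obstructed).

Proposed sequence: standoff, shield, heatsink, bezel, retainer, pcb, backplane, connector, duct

Valid

1. standoff@(0, 0, 2) [+y clear] — {standoff}
2. shield@(-1, 0, 2) [-z clear] — {shield, standoff}
3. heatsink@(-1, 0, 3) [-x clear] — {heatsink, shield, standoff}
4. bezel@(-1, 1, 3) [-z clear] — {bezel, heatsink, shield, standoff}
5. retainer@(0, -1, 2) [+x clear] — {bezel, heatsink, retainer, shield, standoff}
6. pcb@(0, 0, 1) [+x clear] — {bezel, heatsink, pcb, retainer, shield, standoff}
7. backplane@(1, 0, 1) [-y clear] — {backplane, bezel, heatsink, pcb, retainer, shield, standoff}
8. connector@(0, 0, 0) [-y clear] — {backplane, bezel, connector, heatsink, pcb, retainer, shield, standoff}
9. duct@(0, 0, -1) [-x clear] — {backplane, bezel, connector, duct, heatsink, pcb, retainer, shield, standoff}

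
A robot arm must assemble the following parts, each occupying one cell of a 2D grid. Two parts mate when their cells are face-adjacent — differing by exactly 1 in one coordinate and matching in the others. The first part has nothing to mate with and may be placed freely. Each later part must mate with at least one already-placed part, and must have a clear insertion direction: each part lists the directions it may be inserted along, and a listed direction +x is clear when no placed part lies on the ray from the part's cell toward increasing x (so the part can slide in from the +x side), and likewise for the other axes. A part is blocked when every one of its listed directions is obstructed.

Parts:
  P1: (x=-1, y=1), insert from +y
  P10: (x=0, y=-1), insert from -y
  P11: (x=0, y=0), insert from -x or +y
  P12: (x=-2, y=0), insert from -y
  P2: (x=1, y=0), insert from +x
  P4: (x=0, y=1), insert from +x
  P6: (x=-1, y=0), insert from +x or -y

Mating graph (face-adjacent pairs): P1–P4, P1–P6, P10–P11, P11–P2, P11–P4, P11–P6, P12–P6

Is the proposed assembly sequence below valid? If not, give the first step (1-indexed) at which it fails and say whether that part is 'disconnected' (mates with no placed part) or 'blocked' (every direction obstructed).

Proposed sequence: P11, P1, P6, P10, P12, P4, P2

1. P11@(0, 0) [-x clear] — {P11}
2. P1@(-1, 1) — no placed neighbour ⇒ disconnected

Invalid at step 2 (disconnected)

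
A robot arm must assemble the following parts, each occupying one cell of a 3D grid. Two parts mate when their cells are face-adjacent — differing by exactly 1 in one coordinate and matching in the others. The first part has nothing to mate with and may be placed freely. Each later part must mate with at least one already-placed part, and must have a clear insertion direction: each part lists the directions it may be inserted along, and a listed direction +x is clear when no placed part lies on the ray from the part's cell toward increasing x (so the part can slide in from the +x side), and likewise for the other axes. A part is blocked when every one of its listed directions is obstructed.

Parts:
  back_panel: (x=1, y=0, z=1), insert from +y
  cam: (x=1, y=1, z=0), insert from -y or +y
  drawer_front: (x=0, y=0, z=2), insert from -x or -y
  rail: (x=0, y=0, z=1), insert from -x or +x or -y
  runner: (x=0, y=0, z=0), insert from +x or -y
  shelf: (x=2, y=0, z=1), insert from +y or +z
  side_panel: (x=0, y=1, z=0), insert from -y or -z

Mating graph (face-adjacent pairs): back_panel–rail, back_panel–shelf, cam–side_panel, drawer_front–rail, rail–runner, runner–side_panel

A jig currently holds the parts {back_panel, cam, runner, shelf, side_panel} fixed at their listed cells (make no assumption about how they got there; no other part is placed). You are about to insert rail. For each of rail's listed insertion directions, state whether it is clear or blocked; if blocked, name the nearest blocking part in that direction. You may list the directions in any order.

+x: blocked by back_panel; -x: clear; -y: clear

-x: ray from rail(0, 0, 1) has no placed part ⇒ clear
+x: nearest on ray is back_panel@(1, 0, 1) ⇒ blocked
-y: ray from rail(0, 0, 1) has no placed part ⇒ clear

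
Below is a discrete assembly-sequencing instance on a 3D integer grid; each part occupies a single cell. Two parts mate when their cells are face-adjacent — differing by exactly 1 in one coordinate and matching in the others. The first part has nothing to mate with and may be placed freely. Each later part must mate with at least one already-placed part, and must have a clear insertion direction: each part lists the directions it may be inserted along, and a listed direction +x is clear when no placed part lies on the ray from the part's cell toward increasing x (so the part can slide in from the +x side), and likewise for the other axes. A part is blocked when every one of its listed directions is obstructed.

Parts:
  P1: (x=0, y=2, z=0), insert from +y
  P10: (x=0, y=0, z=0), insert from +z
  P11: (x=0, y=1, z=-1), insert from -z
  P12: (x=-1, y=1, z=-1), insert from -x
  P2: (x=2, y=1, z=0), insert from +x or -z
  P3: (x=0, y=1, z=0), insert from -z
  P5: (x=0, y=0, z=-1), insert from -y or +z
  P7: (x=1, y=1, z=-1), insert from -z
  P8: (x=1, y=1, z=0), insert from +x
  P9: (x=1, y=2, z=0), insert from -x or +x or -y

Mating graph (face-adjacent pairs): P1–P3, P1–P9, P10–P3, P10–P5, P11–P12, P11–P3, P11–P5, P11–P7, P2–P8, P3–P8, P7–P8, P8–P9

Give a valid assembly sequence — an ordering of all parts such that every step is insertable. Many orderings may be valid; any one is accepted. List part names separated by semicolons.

1. P9@(1, 2, 0) [-x clear] — {P9}
2. P8@(1, 1, 0) [+x clear] — {P8, P9}
3. P7@(1, 1, -1) [-z clear] — {P7, P8, P9}
4. P2@(2, 1, 0) [+x clear] — {P2, P7, P8, P9}
5. P3@(0, 1, 0) [-z clear] — {P2, P3, P7, P8, P9}
6. P10@(0, 0, 0) [+z clear] — {P10, P2, P3, P7, P8, P9}
7. P11@(0, 1, -1) [-z clear] — {P10, P11, P2, P3, P7, P8, P9}
8. P12@(-1, 1, -1) [-x clear] — {P10, P11, P12, P2, P3, P7, P8, P9}
9. P1@(0, 2, 0) [+y clear] — {P1, P10, P11, P12, P2, P3, P7, P8, P9}
10. P5@(0, 0, -1) [-y clear] — {P1, P10, P11, P12, P2, P3, P5, P7, P8, P9}

P9; P8; P7; P2; P3; P10; P11; P12; P1; P5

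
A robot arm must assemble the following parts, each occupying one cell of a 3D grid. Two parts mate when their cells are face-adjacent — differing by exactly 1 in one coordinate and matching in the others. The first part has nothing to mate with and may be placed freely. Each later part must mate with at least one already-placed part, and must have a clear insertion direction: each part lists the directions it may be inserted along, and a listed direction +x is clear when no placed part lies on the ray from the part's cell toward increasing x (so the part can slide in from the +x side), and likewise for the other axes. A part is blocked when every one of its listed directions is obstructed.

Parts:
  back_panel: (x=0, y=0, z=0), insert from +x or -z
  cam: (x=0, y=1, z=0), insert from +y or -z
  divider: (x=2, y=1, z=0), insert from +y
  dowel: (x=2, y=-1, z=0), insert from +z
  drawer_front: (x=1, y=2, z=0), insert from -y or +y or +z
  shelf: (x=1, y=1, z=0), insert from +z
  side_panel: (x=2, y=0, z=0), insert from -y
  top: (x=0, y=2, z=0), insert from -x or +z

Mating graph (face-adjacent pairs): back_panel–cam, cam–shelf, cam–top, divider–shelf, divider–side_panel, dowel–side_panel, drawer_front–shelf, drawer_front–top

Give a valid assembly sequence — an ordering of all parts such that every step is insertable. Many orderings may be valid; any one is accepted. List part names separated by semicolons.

back_panel; cam; shelf; drawer_front; divider; side_panel; top; dowel

1. back_panel@(0, 0, 0) [+x clear] — {back_panel}
2. cam@(0, 1, 0) [+y clear] — {back_panel, cam}
3. shelf@(1, 1, 0) [+z clear] — {back_panel, cam, shelf}
4. drawer_front@(1, 2, 0) [+y clear] — {back_panel, cam, drawer_front, shelf}
5. divider@(2, 1, 0) [+y clear] — {back_panel, cam, divider, drawer_front, shelf}
6. side_panel@(2, 0, 0) [-y clear] — {back_panel, cam, divider, drawer_front, shelf, side_panel}
7. top@(0, 2, 0) [-x clear] — {back_panel, cam, divider, drawer_front, shelf, side_panel, top}
8. dowel@(2, -1, 0) [+z clear] — {back_panel, cam, divider, dowel, drawer_front, shelf, side_panel, top}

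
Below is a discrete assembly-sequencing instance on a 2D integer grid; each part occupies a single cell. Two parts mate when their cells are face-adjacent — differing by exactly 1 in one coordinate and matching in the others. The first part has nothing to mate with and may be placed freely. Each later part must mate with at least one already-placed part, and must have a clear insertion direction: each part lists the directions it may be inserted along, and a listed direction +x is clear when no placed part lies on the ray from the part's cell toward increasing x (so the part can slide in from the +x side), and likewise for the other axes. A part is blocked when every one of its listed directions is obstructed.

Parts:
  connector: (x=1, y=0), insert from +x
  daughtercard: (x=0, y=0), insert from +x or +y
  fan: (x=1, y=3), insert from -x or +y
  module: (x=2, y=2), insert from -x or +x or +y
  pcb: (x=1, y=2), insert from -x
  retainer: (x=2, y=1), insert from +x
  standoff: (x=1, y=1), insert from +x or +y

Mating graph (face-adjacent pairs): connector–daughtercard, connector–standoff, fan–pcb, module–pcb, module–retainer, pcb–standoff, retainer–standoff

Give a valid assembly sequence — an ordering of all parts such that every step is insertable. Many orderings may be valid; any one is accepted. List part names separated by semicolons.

1. fan@(1, 3) [-x clear] — {fan}
2. pcb@(1, 2) [-x clear] — {fan, pcb}
3. module@(2, 2) [+x clear] — {fan, module, pcb}
4. standoff@(1, 1) [+x clear] — {fan, module, pcb, standoff}
5. retainer@(2, 1) [+x clear] — {fan, module, pcb, retainer, standoff}
6. connector@(1, 0) [+x clear] — {connector, fan, module, pcb, retainer, standoff}
7. daughtercard@(0, 0) [+y clear] — {connector, daughtercard, fan, module, pcb, retainer, standoff}

fan; pcb; module; standoff; retainer; connector; daughtercard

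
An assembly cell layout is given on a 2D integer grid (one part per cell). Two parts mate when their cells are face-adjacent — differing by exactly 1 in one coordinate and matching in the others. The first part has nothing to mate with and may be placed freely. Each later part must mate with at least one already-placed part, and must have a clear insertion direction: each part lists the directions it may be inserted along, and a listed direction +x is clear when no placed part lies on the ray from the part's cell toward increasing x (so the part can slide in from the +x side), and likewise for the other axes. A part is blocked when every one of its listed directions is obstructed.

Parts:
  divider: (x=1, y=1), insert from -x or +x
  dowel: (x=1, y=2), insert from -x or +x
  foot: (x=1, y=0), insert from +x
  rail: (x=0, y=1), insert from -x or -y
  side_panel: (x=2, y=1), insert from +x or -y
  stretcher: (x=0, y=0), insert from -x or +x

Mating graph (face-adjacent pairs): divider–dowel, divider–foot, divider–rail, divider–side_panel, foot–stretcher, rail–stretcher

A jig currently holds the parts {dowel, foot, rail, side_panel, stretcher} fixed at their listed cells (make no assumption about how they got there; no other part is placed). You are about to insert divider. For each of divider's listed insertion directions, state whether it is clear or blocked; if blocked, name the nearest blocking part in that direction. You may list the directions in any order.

+x: blocked by side_panel; -x: blocked by rail

-x: nearest on ray is rail@(0, 1) ⇒ blocked
+x: nearest on ray is side_panel@(2, 1) ⇒ blocked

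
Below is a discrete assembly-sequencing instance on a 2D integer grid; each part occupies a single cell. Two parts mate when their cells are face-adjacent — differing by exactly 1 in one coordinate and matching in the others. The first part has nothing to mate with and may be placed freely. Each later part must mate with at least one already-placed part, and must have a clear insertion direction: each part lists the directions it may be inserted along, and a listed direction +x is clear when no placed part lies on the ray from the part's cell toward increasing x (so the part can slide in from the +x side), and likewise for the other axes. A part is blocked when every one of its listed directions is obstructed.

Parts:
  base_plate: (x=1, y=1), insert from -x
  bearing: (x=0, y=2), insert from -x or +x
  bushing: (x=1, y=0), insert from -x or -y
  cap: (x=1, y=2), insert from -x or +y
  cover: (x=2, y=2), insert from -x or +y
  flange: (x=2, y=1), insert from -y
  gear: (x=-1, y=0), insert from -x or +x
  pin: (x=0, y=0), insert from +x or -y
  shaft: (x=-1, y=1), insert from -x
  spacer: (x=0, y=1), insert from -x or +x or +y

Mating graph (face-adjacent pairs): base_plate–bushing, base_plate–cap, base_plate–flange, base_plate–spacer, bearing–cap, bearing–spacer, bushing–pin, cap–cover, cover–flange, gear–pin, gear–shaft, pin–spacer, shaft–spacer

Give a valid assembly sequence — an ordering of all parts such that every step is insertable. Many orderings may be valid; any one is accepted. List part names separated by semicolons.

1. gear@(-1, 0) [-x clear] — {gear}
2. pin@(0, 0) [+x clear] — {gear, pin}
3. bushing@(1, 0) [-y clear] — {bushing, gear, pin}
4. base_plate@(1, 1) [-x clear] — {base_plate, bushing, gear, pin}
5. shaft@(-1, 1) [-x clear] — {base_plate, bushing, gear, pin, shaft}
6. spacer@(0, 1) [+y clear] — {base_plate, bushing, gear, pin, shaft, spacer}
7. bearing@(0, 2) [-x clear] — {base_plate, bearing, bushing, gear, pin, shaft, spacer}
8. cap@(1, 2) [+y clear] — {base_plate, bearing, bushing, cap, gear, pin, shaft, spacer}
9. flange@(2, 1) [-y clear] — {base_plate, bearing, bushing, cap, flange, gear, pin, shaft, spacer}
10. cover@(2, 2) [+y clear] — {base_plate, bearing, bushing, cap, cover, flange, gear, pin, shaft, spacer}

gear; pin; bushing; base_plate; shaft; spacer; bearing; cap; flange; cover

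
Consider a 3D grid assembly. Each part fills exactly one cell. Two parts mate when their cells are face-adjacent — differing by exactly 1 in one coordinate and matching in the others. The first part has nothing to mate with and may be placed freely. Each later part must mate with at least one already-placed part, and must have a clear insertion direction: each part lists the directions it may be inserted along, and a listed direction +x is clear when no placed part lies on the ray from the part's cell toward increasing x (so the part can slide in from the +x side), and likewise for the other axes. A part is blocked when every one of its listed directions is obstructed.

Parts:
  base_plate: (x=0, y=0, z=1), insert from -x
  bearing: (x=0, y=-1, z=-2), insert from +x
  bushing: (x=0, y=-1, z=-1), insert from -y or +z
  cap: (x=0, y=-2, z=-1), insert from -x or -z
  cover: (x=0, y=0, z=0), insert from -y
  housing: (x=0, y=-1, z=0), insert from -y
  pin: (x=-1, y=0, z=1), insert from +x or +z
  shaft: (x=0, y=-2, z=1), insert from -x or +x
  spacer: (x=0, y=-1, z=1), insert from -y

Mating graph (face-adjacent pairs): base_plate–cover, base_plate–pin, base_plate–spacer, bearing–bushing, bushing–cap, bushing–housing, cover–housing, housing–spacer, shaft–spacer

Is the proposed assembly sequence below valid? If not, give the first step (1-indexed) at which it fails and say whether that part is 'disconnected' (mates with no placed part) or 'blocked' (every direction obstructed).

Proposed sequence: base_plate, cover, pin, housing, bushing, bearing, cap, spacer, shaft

1. base_plate@(0, 0, 1) [-x clear] — {base_plate}
2. cover@(0, 0, 0) [-y clear] — {base_plate, cover}
3. pin@(-1, 0, 1) [+z clear] — {base_plate, cover, pin}
4. housing@(0, -1, 0) [-y clear] — {base_plate, cover, housing, pin}
5. bushing@(0, -1, -1) [-y clear] — {base_plate, bushing, cover, housing, pin}
6. bearing@(0, -1, -2) [+x clear] — {base_plate, bearing, bushing, cover, housing, pin}
7. cap@(0, -2, -1) [-x clear] — {base_plate, bearing, bushing, cap, cover, housing, pin}
8. spacer@(0, -1, 1) [-y clear] — {base_plate, bearing, bushing, cap, cover, housing, pin, spacer}
9. shaft@(0, -2, 1) [-x clear] — {base_plate, bearing, bushing, cap, cover, housing, pin, shaft, spacer}

Valid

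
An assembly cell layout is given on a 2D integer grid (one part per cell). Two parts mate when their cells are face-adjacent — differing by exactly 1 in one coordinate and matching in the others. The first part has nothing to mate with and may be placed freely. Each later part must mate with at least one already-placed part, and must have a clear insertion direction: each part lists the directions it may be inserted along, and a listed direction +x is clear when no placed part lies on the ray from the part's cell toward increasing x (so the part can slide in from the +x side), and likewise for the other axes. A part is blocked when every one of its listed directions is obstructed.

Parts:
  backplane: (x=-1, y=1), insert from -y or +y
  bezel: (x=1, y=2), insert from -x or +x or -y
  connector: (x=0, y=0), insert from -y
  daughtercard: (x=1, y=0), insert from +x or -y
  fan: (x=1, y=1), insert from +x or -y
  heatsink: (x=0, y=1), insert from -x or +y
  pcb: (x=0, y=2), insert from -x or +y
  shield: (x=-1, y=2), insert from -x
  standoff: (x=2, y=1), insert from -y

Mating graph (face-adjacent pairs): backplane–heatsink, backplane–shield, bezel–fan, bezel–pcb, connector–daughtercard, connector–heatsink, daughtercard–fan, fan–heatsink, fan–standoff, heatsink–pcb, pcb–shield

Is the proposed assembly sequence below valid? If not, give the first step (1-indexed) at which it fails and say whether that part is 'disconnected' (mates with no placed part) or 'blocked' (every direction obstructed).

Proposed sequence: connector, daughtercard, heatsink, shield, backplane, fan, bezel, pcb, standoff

1. connector@(0, 0) [-y clear] — {connector}
2. daughtercard@(1, 0) [+x clear] — {connector, daughtercard}
3. heatsink@(0, 1) [-x clear] — {connector, daughtercard, heatsink}
4. shield@(-1, 2) — no placed neighbour ⇒ disconnected

Invalid at step 4 (disconnected)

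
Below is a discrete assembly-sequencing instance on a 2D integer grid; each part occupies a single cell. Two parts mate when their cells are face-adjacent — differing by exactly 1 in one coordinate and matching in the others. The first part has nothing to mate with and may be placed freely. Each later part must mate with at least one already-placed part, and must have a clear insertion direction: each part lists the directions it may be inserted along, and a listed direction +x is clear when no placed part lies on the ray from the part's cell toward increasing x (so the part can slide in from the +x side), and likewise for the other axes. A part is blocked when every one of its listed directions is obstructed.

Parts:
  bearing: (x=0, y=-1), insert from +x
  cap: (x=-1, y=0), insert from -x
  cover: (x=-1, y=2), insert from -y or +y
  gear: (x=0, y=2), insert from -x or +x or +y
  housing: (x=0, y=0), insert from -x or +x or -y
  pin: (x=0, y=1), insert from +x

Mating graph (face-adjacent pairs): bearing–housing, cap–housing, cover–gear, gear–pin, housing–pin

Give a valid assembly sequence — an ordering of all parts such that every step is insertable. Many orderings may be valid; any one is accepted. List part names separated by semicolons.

1. cap@(-1, 0) [-x clear] — {cap}
2. housing@(0, 0) [+x clear] — {cap, housing}
3. pin@(0, 1) [+x clear] — {cap, housing, pin}
4. gear@(0, 2) [-x clear] — {cap, gear, housing, pin}
5. cover@(-1, 2) [+y clear] — {cap, cover, gear, housing, pin}
6. bearing@(0, -1) [+x clear] — {bearing, cap, cover, gear, housing, pin}

cap; housing; pin; gear; cover; bearing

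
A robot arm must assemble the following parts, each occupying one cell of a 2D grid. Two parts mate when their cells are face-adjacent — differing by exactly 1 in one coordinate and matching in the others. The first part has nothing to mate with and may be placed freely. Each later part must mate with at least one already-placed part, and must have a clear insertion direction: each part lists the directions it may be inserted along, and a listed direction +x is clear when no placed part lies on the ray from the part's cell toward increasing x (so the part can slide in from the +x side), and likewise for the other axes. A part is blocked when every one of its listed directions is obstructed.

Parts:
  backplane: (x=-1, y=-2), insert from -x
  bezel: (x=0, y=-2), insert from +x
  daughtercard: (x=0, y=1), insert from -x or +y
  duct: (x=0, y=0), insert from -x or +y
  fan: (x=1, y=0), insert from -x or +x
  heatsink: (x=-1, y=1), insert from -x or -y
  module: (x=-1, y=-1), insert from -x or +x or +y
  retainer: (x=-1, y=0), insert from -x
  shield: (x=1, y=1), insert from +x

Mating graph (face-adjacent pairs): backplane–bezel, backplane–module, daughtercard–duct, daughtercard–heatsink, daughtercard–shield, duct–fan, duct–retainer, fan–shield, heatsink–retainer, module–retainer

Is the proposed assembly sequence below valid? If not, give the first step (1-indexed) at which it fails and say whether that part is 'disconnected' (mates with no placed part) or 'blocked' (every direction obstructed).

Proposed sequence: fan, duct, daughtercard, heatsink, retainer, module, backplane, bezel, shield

1. fan@(1, 0) [-x clear] — {fan}
2. duct@(0, 0) [-x clear] — {duct, fan}
3. daughtercard@(0, 1) [-x clear] — {daughtercard, duct, fan}
4. heatsink@(-1, 1) [-x clear] — {daughtercard, duct, fan, heatsink}
5. retainer@(-1, 0) [-x clear] — {daughtercard, duct, fan, heatsink, retainer}
6. module@(-1, -1) [-x clear] — {daughtercard, duct, fan, heatsink, module, retainer}
7. backplane@(-1, -2) [-x clear] — {backplane, daughtercard, duct, fan, heatsink, module, retainer}
8. bezel@(0, -2) [+x clear] — {backplane, bezel, daughtercard, duct, fan, heatsink, module, retainer}
9. shield@(1, 1) [+x clear] — {backplane, bezel, daughtercard, duct, fan, heatsink, module, retainer, shield}

Valid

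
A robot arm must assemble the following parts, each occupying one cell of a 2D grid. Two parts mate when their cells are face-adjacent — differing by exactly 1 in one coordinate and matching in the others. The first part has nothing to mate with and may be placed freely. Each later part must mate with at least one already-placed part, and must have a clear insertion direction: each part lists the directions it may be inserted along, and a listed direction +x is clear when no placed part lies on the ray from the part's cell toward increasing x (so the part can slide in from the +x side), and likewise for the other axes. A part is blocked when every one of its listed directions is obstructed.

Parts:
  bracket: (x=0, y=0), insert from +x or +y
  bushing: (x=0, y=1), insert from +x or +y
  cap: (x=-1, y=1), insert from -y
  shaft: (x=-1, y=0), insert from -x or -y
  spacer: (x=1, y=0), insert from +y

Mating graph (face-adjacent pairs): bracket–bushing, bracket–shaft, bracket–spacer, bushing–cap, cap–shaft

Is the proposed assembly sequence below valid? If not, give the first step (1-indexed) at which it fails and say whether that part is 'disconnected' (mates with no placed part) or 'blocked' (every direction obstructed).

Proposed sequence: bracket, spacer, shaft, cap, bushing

1. bracket@(0, 0) [+x clear] — {bracket}
2. spacer@(1, 0) [+y clear] — {bracket, spacer}
3. shaft@(-1, 0) [-x clear] — {bracket, shaft, spacer}
4. cap@(-1, 1) — -y all obstructed ⇒ blocked

Invalid at step 4 (blocked)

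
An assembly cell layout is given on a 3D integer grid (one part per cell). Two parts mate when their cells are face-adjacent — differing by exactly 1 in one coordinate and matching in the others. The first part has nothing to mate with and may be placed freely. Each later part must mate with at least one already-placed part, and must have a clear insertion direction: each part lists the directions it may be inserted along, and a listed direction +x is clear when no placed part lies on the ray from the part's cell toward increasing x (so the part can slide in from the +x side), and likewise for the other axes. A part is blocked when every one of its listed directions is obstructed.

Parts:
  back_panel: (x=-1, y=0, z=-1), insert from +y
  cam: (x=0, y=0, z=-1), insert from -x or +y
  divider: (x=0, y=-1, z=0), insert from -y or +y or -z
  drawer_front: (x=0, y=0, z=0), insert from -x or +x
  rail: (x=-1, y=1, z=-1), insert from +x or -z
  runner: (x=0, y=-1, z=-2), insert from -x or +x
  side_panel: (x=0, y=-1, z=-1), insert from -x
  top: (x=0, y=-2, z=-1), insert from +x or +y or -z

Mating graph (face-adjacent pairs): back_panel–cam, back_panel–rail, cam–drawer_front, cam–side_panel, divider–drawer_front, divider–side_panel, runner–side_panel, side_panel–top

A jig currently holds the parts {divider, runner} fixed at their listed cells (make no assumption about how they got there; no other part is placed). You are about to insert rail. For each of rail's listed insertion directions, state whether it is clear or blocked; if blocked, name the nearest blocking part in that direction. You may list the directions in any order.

+x: ray from rail(-1, 1, -1) has no placed part ⇒ clear
-z: ray from rail(-1, 1, -1) has no placed part ⇒ clear

+x: clear; -z: clear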